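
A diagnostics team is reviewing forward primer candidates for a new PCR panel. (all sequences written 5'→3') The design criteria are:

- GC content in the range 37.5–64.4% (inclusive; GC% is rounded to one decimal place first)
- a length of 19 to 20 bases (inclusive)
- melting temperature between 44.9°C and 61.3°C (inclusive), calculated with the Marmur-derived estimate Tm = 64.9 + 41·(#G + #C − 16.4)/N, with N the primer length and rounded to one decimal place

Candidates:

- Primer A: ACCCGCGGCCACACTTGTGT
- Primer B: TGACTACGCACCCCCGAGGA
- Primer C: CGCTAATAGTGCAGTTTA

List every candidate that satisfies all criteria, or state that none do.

Primer A (20 nt, A=3 T=4 G=5 C=8): GC 13/20 = 65.0%, outside 37.5–64.4% ✗; length 20 ✓; Tm = 64.9 + 41·(13 − 16.4)/20 = 57.9°C ✓ — fails.
Primer B (20 nt, A=5 T=2 G=5 C=8): GC 13/20 = 65.0%, outside 37.5–64.4% ✗; length 20 ✓; Tm = 64.9 + 41·(13 − 16.4)/20 = 57.9°C ✓ — fails.
Primer C (18 nt, A=5 T=6 G=4 C=3): GC 7/18 = 38.9% ✓; length 18, outside 19–20 ✗; Tm = 64.9 + 41·(7 − 16.4)/18 = 43.5°C, outside 44.9–61.3°C ✗ — fails.

None of the candidates satisfy all criteria.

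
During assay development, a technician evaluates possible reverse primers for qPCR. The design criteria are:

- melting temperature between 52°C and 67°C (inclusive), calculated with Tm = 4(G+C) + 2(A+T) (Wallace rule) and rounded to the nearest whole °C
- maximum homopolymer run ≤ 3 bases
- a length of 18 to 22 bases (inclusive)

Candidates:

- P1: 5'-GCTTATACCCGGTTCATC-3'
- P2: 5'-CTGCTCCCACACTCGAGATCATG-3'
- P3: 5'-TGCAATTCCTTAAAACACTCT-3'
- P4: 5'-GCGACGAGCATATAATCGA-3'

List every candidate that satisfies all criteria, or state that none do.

P1 (18 nt, A=3 T=6 G=3 C=6): Tm = 2·9 + 4·9 = 54°C ✓; longest run = 3 ✓; length 18 ✓ — passes.
P2 (23 nt, A=5 T=5 G=4 C=9): Tm = 2·10 + 4·13 = 72°C, outside 52–67°C ✗; longest run = 3 ✓; length 23, outside 18–22 ✗ — fails.
P3 (21 nt, A=7 T=7 G=1 C=6): Tm = 2·14 + 4·7 = 56°C ✓; longest run = 4, exceeds 3 ✗; length 21 ✓ — fails.
P4 (19 nt, A=7 T=3 G=5 C=4): Tm = 2·10 + 4·9 = 56°C ✓; longest run = 2 ✓; length 19 ✓ — passes.

P1 and P4.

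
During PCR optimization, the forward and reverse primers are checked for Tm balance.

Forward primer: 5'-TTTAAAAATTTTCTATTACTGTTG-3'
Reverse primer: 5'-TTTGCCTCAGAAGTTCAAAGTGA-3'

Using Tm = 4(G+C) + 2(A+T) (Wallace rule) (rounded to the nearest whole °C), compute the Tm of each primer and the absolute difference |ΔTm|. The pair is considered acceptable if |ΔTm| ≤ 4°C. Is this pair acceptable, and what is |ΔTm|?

|ΔTm| = 8°C; the pair is not acceptable.

Forward: A=7 T=13 G=2 C=2 → Tm = 2·20 + 4·4 = 56°C.
Reverse: A=7 T=7 G=5 C=4 → Tm = 2·14 + 4·9 = 64°C.
|ΔTm| = |56 − 64| = 8°C, > 4°C.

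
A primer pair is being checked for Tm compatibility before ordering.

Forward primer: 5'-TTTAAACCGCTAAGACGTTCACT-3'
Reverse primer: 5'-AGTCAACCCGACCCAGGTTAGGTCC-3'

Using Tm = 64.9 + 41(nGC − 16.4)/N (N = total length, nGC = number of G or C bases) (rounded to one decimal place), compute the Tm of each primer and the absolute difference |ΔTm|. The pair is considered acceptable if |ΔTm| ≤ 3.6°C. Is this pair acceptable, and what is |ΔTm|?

Forward: G+C = 9, N = 23 → Tm = 64.9 + 41·(9 − 16.4)/23 = 51.7°C.
Reverse: G+C = 15, N = 25 → Tm = 64.9 + 41·(15 − 16.4)/25 = 62.6°C.
|ΔTm| = |51.7 − 62.6| = 10.9°C, > 3.6°C.

|ΔTm| = 10.9°C; the pair is not acceptable.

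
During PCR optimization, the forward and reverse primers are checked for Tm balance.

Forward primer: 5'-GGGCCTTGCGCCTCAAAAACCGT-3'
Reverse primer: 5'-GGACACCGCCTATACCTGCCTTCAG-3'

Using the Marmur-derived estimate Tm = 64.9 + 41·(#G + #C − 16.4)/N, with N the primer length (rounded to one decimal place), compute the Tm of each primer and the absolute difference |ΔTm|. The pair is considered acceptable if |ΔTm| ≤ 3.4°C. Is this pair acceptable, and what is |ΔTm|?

Forward: G+C = 14, N = 23 → Tm = 64.9 + 41·(14 − 16.4)/23 = 60.6°C.
Reverse: G+C = 15, N = 25 → Tm = 64.9 + 41·(15 − 16.4)/25 = 62.6°C.
|ΔTm| = |60.6 − 62.6| = 2.0°C, ≤ 3.4°C.

|ΔTm| = 2.0°C; the pair is acceptable.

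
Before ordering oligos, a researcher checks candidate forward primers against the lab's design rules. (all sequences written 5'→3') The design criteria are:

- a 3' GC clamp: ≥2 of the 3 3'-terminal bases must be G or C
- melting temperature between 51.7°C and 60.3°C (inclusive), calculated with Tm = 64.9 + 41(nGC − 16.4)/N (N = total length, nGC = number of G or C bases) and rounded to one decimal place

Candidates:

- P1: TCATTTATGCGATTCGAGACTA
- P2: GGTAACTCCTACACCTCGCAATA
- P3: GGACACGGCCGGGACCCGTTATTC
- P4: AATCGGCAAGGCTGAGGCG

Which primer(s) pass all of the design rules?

P4 only.

P1 (22 nt, A=6 T=8 G=4 C=4): 3' end CTA has 1 G/C, need ≥2 ✗; Tm = 64.9 + 41·(8 − 16.4)/22 = 49.2°C, outside 51.7–60.3°C ✗ — fails.
P2 (23 nt, A=7 T=5 G=3 C=8): 3' end ATA has 0 G/C, need ≥2 ✗; Tm = 64.9 + 41·(11 − 16.4)/23 = 55.3°C ✓ — fails.
P3 (24 nt, A=4 T=4 G=8 C=8): 3' end TTC has 1 G/C, need ≥2 ✗; Tm = 64.9 + 41·(16 − 16.4)/24 = 64.2°C, outside 51.7–60.3°C ✗ — fails.
P4 (19 nt, A=5 T=2 G=8 C=4): 3' end GCG has 3 G/C ✓; Tm = 64.9 + 41·(12 − 16.4)/19 = 55.4°C ✓ — passes.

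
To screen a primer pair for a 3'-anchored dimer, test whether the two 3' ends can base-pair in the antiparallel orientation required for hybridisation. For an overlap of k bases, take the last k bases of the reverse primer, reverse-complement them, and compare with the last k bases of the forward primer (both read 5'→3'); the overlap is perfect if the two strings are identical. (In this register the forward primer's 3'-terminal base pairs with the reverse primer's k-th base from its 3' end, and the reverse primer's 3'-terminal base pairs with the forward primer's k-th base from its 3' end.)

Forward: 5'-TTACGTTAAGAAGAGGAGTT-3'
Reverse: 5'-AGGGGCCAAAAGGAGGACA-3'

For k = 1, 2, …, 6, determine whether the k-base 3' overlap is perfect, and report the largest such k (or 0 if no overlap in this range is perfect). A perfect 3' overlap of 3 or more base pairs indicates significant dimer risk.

Longest perfect overlap: 1 complementary base pair; below the dimer-risk threshold (threshold 3).

Last 6 bases (5'→3') — forward …GGAGTT, reverse …AGGACA.
Reverse complement of the reverse primer's last 6 bases: TGTCCT; its first k bases are the reverse complement of the reverse primer's last k bases, so a perfect k-base overlap needs the forward primer's last k bases to equal them.
Comparing (forward last k vs required): k=1: T vs T ✓; k=2: TT vs TG ✗; k=3: GTT vs TGT ✗; k=4: AGTT vs TGTC ✗; k=5: GAGTT vs TGTCC ✗; k=6: GGAGTT vs TGTCCT ✗.
Only k = 1 is perfect, so the longest perfect 3' overlap is 1.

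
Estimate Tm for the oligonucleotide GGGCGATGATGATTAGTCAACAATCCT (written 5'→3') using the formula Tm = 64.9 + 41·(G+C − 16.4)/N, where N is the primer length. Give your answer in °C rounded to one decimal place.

Base counts: A=8, T=7, G=7, C=5; G+C = 12, N = 27.
Tm = 64.9 + 41·(12 − 16.4)/27 = 64.9 + -180.40/27 = 58.2°C.

58.2°C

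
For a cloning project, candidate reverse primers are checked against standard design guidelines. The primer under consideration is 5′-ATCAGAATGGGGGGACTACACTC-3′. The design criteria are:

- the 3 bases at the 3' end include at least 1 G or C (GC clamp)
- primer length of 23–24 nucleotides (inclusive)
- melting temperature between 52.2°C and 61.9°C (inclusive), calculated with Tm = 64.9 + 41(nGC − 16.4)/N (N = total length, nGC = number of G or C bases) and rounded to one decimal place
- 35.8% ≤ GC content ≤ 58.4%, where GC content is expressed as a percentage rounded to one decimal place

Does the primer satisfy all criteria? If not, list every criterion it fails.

Meets all criteria.

Base counts: A=7, T=4, G=7, C=5 (length 23).
GC clamp: 3' end CTC has 2 G/C ✓
length: length 23 ✓
Tm: Tm = 64.9 + 41·(12 − 16.4)/23 = 57.1°C ✓
GC content: GC 12/23 = 52.2% ✓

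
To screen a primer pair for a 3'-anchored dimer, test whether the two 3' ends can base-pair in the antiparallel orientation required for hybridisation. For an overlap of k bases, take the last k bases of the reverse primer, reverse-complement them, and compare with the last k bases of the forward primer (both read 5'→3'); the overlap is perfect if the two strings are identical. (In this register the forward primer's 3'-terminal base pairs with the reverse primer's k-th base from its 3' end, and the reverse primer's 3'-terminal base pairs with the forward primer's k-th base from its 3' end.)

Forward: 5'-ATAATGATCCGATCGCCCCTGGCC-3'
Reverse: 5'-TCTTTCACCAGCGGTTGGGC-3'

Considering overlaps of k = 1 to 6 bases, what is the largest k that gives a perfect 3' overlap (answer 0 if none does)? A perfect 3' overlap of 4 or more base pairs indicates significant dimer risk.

Last 6 bases (5'→3') — forward …CTGGCC, reverse …TTGGGC.
Reverse complement of the reverse primer's last 6 bases: GCCCAA; its first k bases are the reverse complement of the reverse primer's last k bases, so a perfect k-base overlap needs the forward primer's last k bases to equal them.
Comparing (forward last k vs required): k=1: C vs G ✗; k=2: CC vs GC ✗; k=3: GCC vs GCC ✓; k=4: GGCC vs GCCC ✗; k=5: TGGCC vs GCCCA ✗; k=6: CTGGCC vs GCCCAA ✗.
Only k = 3 is perfect, so the longest perfect 3' overlap is 3.

Longest perfect overlap: 3 complementary base pairs; below the dimer-risk threshold (threshold 4).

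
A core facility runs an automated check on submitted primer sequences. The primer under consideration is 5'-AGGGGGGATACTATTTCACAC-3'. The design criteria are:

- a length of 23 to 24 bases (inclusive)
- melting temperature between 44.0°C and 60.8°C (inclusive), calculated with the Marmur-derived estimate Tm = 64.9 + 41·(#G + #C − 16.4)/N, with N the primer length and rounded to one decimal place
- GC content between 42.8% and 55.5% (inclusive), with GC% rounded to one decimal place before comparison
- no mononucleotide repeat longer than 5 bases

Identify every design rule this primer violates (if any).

Base counts: A=6, T=5, G=6, C=4 (length 21).
length: length 21, outside 23–24 ✗
Tm: Tm = 64.9 + 41·(10 − 16.4)/21 = 52.4°C ✓
GC content: GC 10/21 = 47.6% ✓
homopolymer run: longest run = 6, exceeds 5 ✗

Fails: length, homopolymer run.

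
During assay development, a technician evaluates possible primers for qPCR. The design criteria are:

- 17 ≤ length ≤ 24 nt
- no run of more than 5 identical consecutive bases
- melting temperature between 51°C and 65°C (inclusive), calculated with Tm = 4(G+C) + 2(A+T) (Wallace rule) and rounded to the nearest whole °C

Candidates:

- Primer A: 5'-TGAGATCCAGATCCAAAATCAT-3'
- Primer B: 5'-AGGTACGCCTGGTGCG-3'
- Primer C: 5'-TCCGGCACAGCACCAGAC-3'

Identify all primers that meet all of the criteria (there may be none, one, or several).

Primer A and Primer C.

Primer A (22 nt, A=9 T=5 G=3 C=5): length 22 ✓; longest run = 4 ✓; Tm = 2·14 + 4·8 = 60°C ✓ — passes.
Primer B (16 nt, A=2 T=3 G=7 C=4): length 16, outside 17–24 ✗; longest run = 2 ✓; Tm = 2·5 + 4·11 = 54°C ✓ — fails.
Primer C (18 nt, A=5 T=1 G=4 C=8): length 18 ✓; longest run = 2 ✓; Tm = 2·6 + 4·12 = 60°C ✓ — passes.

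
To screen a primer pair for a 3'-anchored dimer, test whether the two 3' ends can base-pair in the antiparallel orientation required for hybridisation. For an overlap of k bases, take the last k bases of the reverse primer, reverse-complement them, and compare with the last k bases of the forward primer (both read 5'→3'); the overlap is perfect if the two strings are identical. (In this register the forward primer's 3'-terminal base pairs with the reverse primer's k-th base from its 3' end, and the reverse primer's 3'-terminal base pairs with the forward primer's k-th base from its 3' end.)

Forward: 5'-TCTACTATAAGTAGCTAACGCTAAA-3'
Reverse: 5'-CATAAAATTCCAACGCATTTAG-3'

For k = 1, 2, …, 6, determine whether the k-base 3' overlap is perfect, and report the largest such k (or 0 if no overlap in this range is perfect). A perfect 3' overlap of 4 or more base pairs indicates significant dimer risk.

Longest perfect overlap: 5 complementary base pairs; significant dimer risk (threshold 4).

Last 6 bases (5'→3') — forward …GCTAAA, reverse …ATTTAG.
Reverse complement of the reverse primer's last 6 bases: CTAAAT; its first k bases are the reverse complement of the reverse primer's last k bases, so a perfect k-base overlap needs the forward primer's last k bases to equal them.
Comparing (forward last k vs required): k=1: A vs C ✗; k=2: AA vs CT ✗; k=3: AAA vs CTA ✗; k=4: TAAA vs CTAA ✗; k=5: CTAAA vs CTAAA ✓; k=6: GCTAAA vs CTAAAT ✗.
Only k = 5 is perfect, so the longest perfect 3' overlap is 5.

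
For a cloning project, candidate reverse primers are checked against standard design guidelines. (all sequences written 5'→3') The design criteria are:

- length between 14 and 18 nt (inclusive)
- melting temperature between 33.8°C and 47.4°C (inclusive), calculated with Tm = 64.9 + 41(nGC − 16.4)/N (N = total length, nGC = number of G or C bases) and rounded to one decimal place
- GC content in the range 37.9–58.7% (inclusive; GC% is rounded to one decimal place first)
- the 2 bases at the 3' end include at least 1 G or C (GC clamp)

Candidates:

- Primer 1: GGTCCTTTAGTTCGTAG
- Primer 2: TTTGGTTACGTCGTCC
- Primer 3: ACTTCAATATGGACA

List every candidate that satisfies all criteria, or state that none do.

Primer 1 and Primer 2.

Primer 1 (17 nt, A=2 T=7 G=5 C=3): length 17 ✓; Tm = 64.9 + 41·(8 − 16.4)/17 = 44.6°C ✓; GC 8/17 = 47.1% ✓; 3' end AG has 1 G/C ✓ — passes.
Primer 2 (16 nt, A=1 T=7 G=4 C=4): length 16 ✓; Tm = 64.9 + 41·(8 − 16.4)/16 = 43.4°C ✓; GC 8/16 = 50.0% ✓; 3' end CC has 2 G/C ✓ — passes.
Primer 3 (15 nt, A=6 T=4 G=2 C=3): length 15 ✓; Tm = 64.9 + 41·(5 − 16.4)/15 = 33.7°C, outside 33.8–47.4°C ✗; GC 5/15 = 33.3%, outside 37.9–58.7% ✗; 3' end CA has 1 G/C ✓ — fails.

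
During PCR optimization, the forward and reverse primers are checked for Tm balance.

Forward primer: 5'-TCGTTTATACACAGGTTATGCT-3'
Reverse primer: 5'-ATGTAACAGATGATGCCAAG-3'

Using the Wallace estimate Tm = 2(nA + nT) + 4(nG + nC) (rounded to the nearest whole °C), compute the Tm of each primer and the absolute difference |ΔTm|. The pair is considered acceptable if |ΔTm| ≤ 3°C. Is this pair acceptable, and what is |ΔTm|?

|ΔTm| = 4°C; the pair is not acceptable.

Forward: A=5 T=9 G=4 C=4 → Tm = 2·14 + 4·8 = 60°C.
Reverse: A=8 T=4 G=5 C=3 → Tm = 2·12 + 4·8 = 56°C.
|ΔTm| = |60 − 56| = 4°C, > 3°C.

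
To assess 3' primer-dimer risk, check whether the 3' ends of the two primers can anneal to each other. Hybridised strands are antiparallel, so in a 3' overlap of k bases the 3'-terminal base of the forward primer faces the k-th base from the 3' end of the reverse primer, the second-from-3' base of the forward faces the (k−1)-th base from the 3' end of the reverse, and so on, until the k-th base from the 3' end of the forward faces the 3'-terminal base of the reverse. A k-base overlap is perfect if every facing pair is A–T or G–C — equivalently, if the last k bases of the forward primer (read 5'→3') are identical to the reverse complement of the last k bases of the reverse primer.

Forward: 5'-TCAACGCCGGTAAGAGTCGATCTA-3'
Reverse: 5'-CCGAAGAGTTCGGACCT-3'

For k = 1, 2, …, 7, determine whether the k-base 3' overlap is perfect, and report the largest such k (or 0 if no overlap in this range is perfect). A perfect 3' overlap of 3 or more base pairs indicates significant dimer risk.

Longest perfect overlap: 1 complementary base pair; below the dimer-risk threshold (threshold 3).

Last 7 bases (5'→3') — forward …CGATCTA, reverse …CGGACCT.
Reverse complement of the reverse primer's last 7 bases: AGGTCCG; its first k bases are the reverse complement of the reverse primer's last k bases, so a perfect k-base overlap needs the forward primer's last k bases to equal them.
Comparing (forward last k vs required): k=1: A vs A ✓; k=2: TA vs AG ✗; k=3: CTA vs AGG ✗; k=4: TCTA vs AGGT ✗; k=5: ATCTA vs AGGTC ✗; k=6: GATCTA vs AGGTCC ✗; k=7: CGATCTA vs AGGTCCG ✗.
Only k = 1 is perfect, so the longest perfect 3' overlap is 1.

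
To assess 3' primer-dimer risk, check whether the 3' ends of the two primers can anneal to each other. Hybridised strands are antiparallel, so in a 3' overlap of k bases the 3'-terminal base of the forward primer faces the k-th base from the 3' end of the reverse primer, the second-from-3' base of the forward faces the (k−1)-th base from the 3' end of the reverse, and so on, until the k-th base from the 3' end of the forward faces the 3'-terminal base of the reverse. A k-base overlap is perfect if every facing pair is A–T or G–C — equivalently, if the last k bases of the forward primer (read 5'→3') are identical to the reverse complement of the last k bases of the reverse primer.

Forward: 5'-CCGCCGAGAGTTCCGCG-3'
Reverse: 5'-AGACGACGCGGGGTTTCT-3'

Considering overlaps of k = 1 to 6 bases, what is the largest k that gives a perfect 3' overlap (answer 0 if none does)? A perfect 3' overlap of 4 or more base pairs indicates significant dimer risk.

Last 6 bases (5'→3') — forward …TCCGCG, reverse …GTTTCT.
Reverse complement of the reverse primer's last 6 bases: AGAAAC; its first k bases are the reverse complement of the reverse primer's last k bases, so a perfect k-base overlap needs the forward primer's last k bases to equal them.
Comparing (forward last k vs required): k=1: G vs A ✗; k=2: CG vs AG ✗; k=3: GCG vs AGA ✗; k=4: CGCG vs AGAA ✗; k=5: CCGCG vs AGAAA ✗; k=6: TCCGCG vs AGAAAC ✗.
No overlap length from 1 to 6 is perfect, so the longest perfect 3' overlap is 0.

Longest perfect overlap: 0 complementary base pairs; below the dimer-risk threshold (threshold 4).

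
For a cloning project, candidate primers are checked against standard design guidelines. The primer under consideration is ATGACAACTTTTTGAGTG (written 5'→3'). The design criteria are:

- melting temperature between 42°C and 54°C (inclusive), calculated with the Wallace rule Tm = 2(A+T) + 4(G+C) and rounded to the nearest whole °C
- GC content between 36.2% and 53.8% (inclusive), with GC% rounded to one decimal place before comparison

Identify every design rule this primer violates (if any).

Base counts: A=5, T=7, G=4, C=2 (length 18).
Tm: Tm = 2·12 + 4·6 = 48°C ✓
GC content: GC 6/18 = 33.3%, outside 36.2–53.8% ✗

Fails: GC content.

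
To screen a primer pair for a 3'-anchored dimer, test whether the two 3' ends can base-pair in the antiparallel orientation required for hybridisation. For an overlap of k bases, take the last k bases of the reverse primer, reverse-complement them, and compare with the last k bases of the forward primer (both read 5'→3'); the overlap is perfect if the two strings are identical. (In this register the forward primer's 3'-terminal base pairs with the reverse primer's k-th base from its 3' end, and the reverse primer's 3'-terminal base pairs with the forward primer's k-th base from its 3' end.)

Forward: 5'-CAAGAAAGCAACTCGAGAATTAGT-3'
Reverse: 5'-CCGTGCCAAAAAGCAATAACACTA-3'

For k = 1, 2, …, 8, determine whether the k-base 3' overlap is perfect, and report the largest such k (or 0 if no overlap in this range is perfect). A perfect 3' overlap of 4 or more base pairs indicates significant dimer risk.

Last 8 bases (5'→3') — forward …GAATTAGT, reverse …TAACACTA.
Reverse complement of the reverse primer's last 8 bases: TAGTGTTA; its first k bases are the reverse complement of the reverse primer's last k bases, so a perfect k-base overlap needs the forward primer's last k bases to equal them.
Comparing (forward last k vs required): k=1: T vs T ✓; k=2: GT vs TA ✗; k=3: AGT vs TAG ✗; k=4: TAGT vs TAGT ✓; k=5: TTAGT vs TAGTG ✗; k=6: ATTAGT vs TAGTGT ✗; k=7: AATTAGT vs TAGTGTT ✗; k=8: GAATTAGT vs TAGTGTTA ✗.
Perfect overlaps at k = 1, 4; the largest is 4.

Longest perfect overlap: 4 complementary base pairs; significant dimer risk (threshold 4).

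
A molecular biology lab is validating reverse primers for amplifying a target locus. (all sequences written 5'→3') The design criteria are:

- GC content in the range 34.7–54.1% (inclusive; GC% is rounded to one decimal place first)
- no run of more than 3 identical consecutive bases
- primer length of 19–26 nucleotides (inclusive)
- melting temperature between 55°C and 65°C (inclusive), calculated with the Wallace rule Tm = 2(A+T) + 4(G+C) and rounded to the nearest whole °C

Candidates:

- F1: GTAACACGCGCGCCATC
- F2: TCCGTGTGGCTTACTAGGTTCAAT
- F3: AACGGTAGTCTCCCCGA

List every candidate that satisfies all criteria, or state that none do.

F1 (17 nt, A=4 T=2 G=4 C=7): GC 11/17 = 64.7%, outside 34.7–54.1% ✗; longest run = 2 ✓; length 17, outside 19–26 ✗; Tm = 2·6 + 4·11 = 56°C ✓ — fails.
F2 (24 nt, A=4 T=9 G=6 C=5): GC 11/24 = 45.8% ✓; longest run = 2 ✓; length 24 ✓; Tm = 2·13 + 4·11 = 70°C, outside 55–65°C ✗ — fails.
F3 (17 nt, A=4 T=3 G=4 C=6): GC 10/17 = 58.8%, outside 34.7–54.1% ✗; longest run = 4, exceeds 3 ✗; length 17, outside 19–26 ✗; Tm = 2·7 + 4·10 = 54°C, outside 55–65°C ✗ — fails.

None of the candidates satisfy all criteria.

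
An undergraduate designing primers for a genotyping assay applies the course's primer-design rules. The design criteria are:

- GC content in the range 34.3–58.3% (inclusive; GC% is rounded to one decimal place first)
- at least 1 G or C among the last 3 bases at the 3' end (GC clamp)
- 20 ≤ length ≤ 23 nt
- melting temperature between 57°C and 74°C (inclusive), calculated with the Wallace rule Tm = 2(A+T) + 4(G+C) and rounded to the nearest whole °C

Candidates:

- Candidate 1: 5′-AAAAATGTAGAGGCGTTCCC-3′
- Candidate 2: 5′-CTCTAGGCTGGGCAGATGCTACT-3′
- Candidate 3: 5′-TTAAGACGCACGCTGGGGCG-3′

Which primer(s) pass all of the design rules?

Candidate 1 (20 nt, A=7 T=4 G=5 C=4): GC 9/20 = 45.0% ✓; 3' end CCC has 3 G/C ✓; length 20 ✓; Tm = 2·11 + 4·9 = 58°C ✓ — passes.
Candidate 2 (23 nt, A=4 T=6 G=7 C=6): GC 13/23 = 56.5% ✓; 3' end ACT has 1 G/C ✓; length 23 ✓; Tm = 2·10 + 4·13 = 72°C ✓ — passes.
Candidate 3 (20 nt, A=4 T=3 G=8 C=5): GC 13/20 = 65.0%, outside 34.3–58.3% ✗; 3' end GCG has 3 G/C ✓; length 20 ✓; Tm = 2·7 + 4·13 = 66°C ✓ — fails.

Candidate 1 and Candidate 2.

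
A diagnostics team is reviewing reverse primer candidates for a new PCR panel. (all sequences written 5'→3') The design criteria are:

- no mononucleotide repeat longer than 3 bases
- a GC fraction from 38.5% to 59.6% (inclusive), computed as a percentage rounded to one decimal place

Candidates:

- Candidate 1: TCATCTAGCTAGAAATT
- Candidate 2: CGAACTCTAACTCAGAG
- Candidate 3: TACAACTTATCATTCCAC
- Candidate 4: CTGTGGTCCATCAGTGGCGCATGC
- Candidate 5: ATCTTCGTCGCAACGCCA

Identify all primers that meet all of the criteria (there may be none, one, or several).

Candidate 2 and Candidate 5.

Candidate 1 (17 nt, A=6 T=6 G=2 C=3): longest run = 3 ✓; GC 5/17 = 29.4%, outside 38.5–59.6% ✗ — fails.
Candidate 2 (17 nt, A=6 T=3 G=3 C=5): longest run = 2 ✓; GC 8/17 = 47.1% ✓ — passes.
Candidate 3 (18 nt, A=6 T=6 G=0 C=6): longest run = 2 ✓; GC 6/18 = 33.3%, outside 38.5–59.6% ✗ — fails.
Candidate 4 (24 nt, A=3 T=6 G=8 C=7): longest run = 2 ✓; GC 15/24 = 62.5%, outside 38.5–59.6% ✗ — fails.
Candidate 5 (18 nt, A=4 T=4 G=3 C=7): longest run = 2 ✓; GC 10/18 = 55.6% ✓ — passes.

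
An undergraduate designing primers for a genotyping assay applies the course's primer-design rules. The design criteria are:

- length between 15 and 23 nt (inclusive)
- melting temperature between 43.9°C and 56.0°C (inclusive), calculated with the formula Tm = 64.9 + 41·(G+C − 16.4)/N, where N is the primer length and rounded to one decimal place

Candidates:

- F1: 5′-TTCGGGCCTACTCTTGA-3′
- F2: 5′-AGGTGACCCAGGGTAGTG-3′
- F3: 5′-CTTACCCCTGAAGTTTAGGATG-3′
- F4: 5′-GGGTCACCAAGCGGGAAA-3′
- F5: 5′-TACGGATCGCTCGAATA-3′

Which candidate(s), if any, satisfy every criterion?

F1, F2, F3, F4 and F5.

F1 (17 nt, A=2 T=6 G=4 C=5): length 17 ✓; Tm = 64.9 + 41·(9 − 16.4)/17 = 47.1°C ✓ — passes.
F2 (18 nt, A=4 T=3 G=8 C=3): length 18 ✓; Tm = 64.9 + 41·(11 − 16.4)/18 = 52.6°C ✓ — passes.
F3 (22 nt, A=5 T=7 G=5 C=5): length 22 ✓; Tm = 64.9 + 41·(10 − 16.4)/22 = 53.0°C ✓ — passes.
F4 (18 nt, A=6 T=1 G=7 C=4): length 18 ✓; Tm = 64.9 + 41·(11 − 16.4)/18 = 52.6°C ✓ — passes.
F5 (17 nt, A=5 T=4 G=4 C=4): length 17 ✓; Tm = 64.9 + 41·(8 − 16.4)/17 = 44.6°C ✓ — passes.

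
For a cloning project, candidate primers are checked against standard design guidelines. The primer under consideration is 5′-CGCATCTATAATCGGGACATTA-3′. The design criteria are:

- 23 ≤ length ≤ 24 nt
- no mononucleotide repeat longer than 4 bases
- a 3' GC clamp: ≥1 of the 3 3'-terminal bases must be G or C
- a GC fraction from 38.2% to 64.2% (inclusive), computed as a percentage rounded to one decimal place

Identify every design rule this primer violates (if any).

Fails: length, GC clamp.

Base counts: A=7, T=6, G=4, C=5 (length 22).
length: length 22, outside 23–24 ✗
homopolymer run: longest run = 3 ✓
GC clamp: 3' end TTA has 0 G/C, need ≥1 ✗
GC content: GC 9/22 = 40.9% ✓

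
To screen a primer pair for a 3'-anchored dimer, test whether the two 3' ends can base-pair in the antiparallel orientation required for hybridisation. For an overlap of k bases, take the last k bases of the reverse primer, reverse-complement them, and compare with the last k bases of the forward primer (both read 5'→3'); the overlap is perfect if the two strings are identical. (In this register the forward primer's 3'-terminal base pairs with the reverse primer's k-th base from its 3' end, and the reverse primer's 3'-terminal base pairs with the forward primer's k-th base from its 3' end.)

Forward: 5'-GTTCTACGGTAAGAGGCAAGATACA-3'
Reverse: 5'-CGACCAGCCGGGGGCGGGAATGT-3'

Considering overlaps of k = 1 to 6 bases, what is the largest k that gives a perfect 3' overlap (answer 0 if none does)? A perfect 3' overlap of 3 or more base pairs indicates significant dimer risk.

Longest perfect overlap: 3 complementary base pairs; significant dimer risk (threshold 3).

Last 6 bases (5'→3') — forward …GATACA, reverse …GAATGT.
Reverse complement of the reverse primer's last 6 bases: ACATTC; its first k bases are the reverse complement of the reverse primer's last k bases, so a perfect k-base overlap needs the forward primer's last k bases to equal them.
Comparing (forward last k vs required): k=1: A vs A ✓; k=2: CA vs AC ✗; k=3: ACA vs ACA ✓; k=4: TACA vs ACAT ✗; k=5: ATACA vs ACATT ✗; k=6: GATACA vs ACATTC ✗.
Perfect overlaps at k = 1, 3; the largest is 3.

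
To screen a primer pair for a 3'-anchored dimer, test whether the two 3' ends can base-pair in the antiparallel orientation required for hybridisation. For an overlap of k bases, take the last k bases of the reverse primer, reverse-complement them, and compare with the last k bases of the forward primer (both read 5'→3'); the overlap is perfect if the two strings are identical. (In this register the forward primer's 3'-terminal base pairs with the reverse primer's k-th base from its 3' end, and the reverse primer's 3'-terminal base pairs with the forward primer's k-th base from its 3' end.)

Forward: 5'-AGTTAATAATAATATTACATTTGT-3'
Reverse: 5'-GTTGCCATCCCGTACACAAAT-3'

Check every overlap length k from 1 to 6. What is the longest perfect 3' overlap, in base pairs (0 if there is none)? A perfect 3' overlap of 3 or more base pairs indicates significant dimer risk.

Last 6 bases (5'→3') — forward …ATTTGT, reverse …ACAAAT.
Reverse complement of the reverse primer's last 6 bases: ATTTGT; its first k bases are the reverse complement of the reverse primer's last k bases, so a perfect k-base overlap needs the forward primer's last k bases to equal them.
Comparing (forward last k vs required): k=1: T vs A ✗; k=2: GT vs AT ✗; k=3: TGT vs ATT ✗; k=4: TTGT vs ATTT ✗; k=5: TTTGT vs ATTTG ✗; k=6: ATTTGT vs ATTTGT ✓.
Only k = 6 is perfect, so the longest perfect 3' overlap is 6.

Longest perfect overlap: 6 complementary base pairs; significant dimer risk (threshold 3).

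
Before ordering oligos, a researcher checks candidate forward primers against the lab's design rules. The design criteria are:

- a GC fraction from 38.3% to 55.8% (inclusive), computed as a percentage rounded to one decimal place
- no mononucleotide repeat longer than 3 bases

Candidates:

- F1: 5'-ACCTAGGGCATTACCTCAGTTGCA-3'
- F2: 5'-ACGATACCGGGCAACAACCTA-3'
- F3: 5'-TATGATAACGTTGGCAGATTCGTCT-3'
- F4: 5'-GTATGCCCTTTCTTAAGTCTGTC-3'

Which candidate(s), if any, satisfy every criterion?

F1, F2, F3 and F4.

F1 (24 nt, A=6 T=6 G=5 C=7): GC 12/24 = 50.0% ✓; longest run = 3 ✓ — passes.
F2 (21 nt, A=8 T=2 G=4 C=7): GC 11/21 = 52.4% ✓; longest run = 3 ✓ — passes.
F3 (25 nt, A=6 T=9 G=6 C=4): GC 10/25 = 40.0% ✓; longest run = 2 ✓ — passes.
F4 (23 nt, A=3 T=10 G=4 C=6): GC 10/23 = 43.5% ✓; longest run = 3 ✓ — passes.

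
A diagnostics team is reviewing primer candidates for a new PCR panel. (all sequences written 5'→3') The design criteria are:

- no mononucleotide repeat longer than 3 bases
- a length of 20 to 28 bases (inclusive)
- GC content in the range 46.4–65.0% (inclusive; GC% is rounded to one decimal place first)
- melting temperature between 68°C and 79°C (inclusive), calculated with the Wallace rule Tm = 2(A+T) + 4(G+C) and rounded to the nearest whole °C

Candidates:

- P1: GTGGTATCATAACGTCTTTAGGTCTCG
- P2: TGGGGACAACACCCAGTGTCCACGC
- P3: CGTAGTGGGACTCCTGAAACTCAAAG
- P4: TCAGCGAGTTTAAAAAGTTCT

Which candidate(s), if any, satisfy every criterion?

P3 only.

P1 (27 nt, A=5 T=10 G=7 C=5): longest run = 3 ✓; length 27 ✓; GC 12/27 = 44.4%, outside 46.4–65.0% ✗; Tm = 2·15 + 4·12 = 78°C ✓ — fails.
P2 (25 nt, A=6 T=3 G=7 C=9): longest run = 4, exceeds 3 ✗; length 25 ✓; GC 16/25 = 64.0% ✓; Tm = 2·9 + 4·16 = 82°C, outside 68–79°C ✗ — fails.
P3 (26 nt, A=8 T=5 G=7 C=6): longest run = 3 ✓; length 26 ✓; GC 13/26 = 50.0% ✓; Tm = 2·13 + 4·13 = 78°C ✓ — passes.
P4 (21 nt, A=7 T=7 G=4 C=3): longest run = 5, exceeds 3 ✗; length 21 ✓; GC 7/21 = 33.3%, outside 46.4–65.0% ✗; Tm = 2·14 + 4·7 = 56°C, outside 68–79°C ✗ — fails.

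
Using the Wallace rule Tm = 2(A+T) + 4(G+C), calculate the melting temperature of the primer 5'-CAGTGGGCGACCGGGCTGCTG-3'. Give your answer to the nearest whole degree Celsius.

74°C

Base counts: A=2, T=3, G=10, C=6 (length 21).
Tm = 2·(2+3) + 4·(10+6) = 2·5 + 4·16 = 10 + 64 = 74°C.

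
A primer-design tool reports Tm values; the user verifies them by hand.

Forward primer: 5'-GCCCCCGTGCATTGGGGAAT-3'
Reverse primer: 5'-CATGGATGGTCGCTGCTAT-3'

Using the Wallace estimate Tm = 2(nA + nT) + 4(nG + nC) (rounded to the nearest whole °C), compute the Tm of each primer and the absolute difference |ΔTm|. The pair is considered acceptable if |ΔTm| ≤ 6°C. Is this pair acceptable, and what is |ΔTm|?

Forward: A=3 T=4 G=7 C=6 → Tm = 2·7 + 4·13 = 66°C.
Reverse: A=3 T=6 G=6 C=4 → Tm = 2·9 + 4·10 = 58°C.
|ΔTm| = |66 − 58| = 8°C, > 6°C.

|ΔTm| = 8°C; the pair is not acceptable.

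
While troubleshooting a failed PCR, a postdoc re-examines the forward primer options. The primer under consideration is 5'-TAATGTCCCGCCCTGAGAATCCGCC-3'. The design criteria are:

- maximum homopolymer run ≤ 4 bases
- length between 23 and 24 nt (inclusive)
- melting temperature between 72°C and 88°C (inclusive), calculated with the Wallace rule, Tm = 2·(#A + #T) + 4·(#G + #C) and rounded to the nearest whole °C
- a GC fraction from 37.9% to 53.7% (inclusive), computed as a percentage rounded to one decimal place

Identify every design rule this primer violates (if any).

Base counts: A=5, T=5, G=5, C=10 (length 25).
homopolymer run: longest run = 3 ✓
length: length 25, outside 23–24 ✗
Tm: Tm = 2·10 + 4·15 = 80°C ✓
GC content: GC 15/25 = 60.0%, outside 37.9–53.7% ✗

Fails: length, GC content.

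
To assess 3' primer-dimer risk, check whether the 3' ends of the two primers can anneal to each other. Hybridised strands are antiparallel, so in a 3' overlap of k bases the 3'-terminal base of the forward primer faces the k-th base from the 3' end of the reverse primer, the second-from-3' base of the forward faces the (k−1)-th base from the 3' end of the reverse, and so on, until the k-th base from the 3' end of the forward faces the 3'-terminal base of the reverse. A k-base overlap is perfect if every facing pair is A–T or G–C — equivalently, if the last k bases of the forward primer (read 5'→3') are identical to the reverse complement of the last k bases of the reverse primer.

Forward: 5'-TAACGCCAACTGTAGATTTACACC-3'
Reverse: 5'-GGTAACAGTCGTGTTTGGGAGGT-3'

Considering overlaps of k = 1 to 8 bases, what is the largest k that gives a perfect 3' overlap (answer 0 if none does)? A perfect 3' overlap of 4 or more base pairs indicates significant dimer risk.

Last 8 bases (5'→3') — forward …TTTACACC, reverse …TGGGAGGT.
Reverse complement of the reverse primer's last 8 bases: ACCTCCCA; its first k bases are the reverse complement of the reverse primer's last k bases, so a perfect k-base overlap needs the forward primer's last k bases to equal them.
Comparing (forward last k vs required): k=1: C vs A ✗; k=2: CC vs AC ✗; k=3: ACC vs ACC ✓; k=4: CACC vs ACCT ✗; k=5: ACACC vs ACCTC ✗; k=6: TACACC vs ACCTCC ✗; k=7: TTACACC vs ACCTCCC ✗; k=8: TTTACACC vs ACCTCCCA ✗.
Only k = 3 is perfect, so the longest perfect 3' overlap is 3.

Longest perfect overlap: 3 complementary base pairs; below the dimer-risk threshold (threshold 4).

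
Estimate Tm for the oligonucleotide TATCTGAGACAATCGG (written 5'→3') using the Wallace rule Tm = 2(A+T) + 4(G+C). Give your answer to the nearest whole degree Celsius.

46°C

Base counts: A=5, T=4, G=4, C=3 (length 16).
Tm = 2·(5+4) + 4·(4+3) = 2·9 + 4·7 = 18 + 28 = 46°C.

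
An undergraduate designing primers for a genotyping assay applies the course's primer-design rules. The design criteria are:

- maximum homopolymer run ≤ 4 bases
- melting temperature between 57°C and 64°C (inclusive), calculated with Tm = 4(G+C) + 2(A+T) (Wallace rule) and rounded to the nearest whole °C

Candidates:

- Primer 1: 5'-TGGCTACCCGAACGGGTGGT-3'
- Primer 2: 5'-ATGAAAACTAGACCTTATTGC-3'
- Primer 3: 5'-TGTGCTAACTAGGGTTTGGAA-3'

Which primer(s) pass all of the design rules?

Primer 1 (20 nt, A=3 T=4 G=8 C=5): longest run = 3 ✓; Tm = 2·7 + 4·13 = 66°C, outside 57–64°C ✗ — fails.
Primer 2 (21 nt, A=8 T=6 G=3 C=4): longest run = 4 ✓; Tm = 2·14 + 4·7 = 56°C, outside 57–64°C ✗ — fails.
Primer 3 (21 nt, A=5 T=7 G=7 C=2): longest run = 3 ✓; Tm = 2·12 + 4·9 = 60°C ✓ — passes.

Primer 3 only.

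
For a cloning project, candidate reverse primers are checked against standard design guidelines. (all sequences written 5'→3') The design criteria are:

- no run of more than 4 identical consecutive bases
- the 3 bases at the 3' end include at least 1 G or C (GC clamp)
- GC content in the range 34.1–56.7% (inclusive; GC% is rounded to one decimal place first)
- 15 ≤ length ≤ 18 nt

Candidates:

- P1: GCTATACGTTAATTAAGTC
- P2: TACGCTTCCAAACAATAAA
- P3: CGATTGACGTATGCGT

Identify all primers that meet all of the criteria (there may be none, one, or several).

P3 only.

P1 (19 nt, A=6 T=7 G=3 C=3): longest run = 2 ✓; 3' end GTC has 2 G/C ✓; GC 6/19 = 31.6%, outside 34.1–56.7% ✗; length 19, outside 15–18 ✗ — fails.
P2 (19 nt, A=9 T=4 G=1 C=5): longest run = 3 ✓; 3' end AAA has 0 G/C, need ≥1 ✗; GC 6/19 = 31.6%, outside 34.1–56.7% ✗; length 19, outside 15–18 ✗ — fails.
P3 (16 nt, A=3 T=5 G=5 C=3): longest run = 2 ✓; 3' end CGT has 2 G/C ✓; GC 8/16 = 50.0% ✓; length 16 ✓ — passes.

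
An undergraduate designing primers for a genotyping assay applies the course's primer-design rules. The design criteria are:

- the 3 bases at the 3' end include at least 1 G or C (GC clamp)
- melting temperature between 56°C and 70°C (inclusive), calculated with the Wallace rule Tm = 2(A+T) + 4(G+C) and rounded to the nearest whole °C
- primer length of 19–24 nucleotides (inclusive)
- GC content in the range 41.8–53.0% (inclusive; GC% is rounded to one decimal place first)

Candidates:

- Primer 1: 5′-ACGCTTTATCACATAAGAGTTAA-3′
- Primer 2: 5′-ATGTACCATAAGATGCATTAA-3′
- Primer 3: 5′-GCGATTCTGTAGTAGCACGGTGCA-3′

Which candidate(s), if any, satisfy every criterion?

None of the candidates satisfy all criteria.

Primer 1 (23 nt, A=9 T=7 G=3 C=4): 3' end TAA has 0 G/C, need ≥1 ✗; Tm = 2·16 + 4·7 = 60°C ✓; length 23 ✓; GC 7/23 = 30.4%, outside 41.8–53.0% ✗ — fails.
Primer 2 (21 nt, A=9 T=6 G=3 C=3): 3' end TAA has 0 G/C, need ≥1 ✗; Tm = 2·15 + 4·6 = 54°C, outside 56–70°C ✗; length 21 ✓; GC 6/21 = 28.6%, outside 41.8–53.0% ✗ — fails.
Primer 3 (24 nt, A=5 T=6 G=8 C=5): 3' end GCA has 2 G/C ✓; Tm = 2·11 + 4·13 = 74°C, outside 56–70°C ✗; length 24 ✓; GC 13/24 = 54.2%, outside 41.8–53.0% ✗ — fails.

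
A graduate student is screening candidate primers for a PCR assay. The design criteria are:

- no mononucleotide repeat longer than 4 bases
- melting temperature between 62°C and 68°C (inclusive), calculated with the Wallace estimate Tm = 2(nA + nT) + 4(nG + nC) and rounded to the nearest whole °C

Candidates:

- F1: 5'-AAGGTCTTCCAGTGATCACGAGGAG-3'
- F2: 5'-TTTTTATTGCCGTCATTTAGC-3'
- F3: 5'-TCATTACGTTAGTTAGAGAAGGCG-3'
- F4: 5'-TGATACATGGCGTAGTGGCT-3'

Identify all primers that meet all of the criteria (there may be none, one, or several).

F3 only.

F1 (25 nt, A=7 T=5 G=8 C=5): longest run = 2 ✓; Tm = 2·12 + 4·13 = 76°C, outside 62–68°C ✗ — fails.
F2 (21 nt, A=3 T=11 G=3 C=4): longest run = 5, exceeds 4 ✗; Tm = 2·14 + 4·7 = 56°C, outside 62–68°C ✗ — fails.
F3 (24 nt, A=7 T=7 G=7 C=3): longest run = 2 ✓; Tm = 2·14 + 4·10 = 68°C ✓ — passes.
F4 (20 nt, A=4 T=6 G=7 C=3): longest run = 2 ✓; Tm = 2·10 + 4·10 = 60°C, outside 62–68°C ✗ — fails.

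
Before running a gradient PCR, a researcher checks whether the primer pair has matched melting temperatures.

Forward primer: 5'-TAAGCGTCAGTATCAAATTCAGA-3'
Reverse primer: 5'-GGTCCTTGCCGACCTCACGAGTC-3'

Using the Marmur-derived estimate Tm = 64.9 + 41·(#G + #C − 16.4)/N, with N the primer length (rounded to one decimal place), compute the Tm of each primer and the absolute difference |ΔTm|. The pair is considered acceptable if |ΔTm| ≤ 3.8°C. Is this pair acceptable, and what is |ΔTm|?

|ΔTm| = 12.5°C; the pair is not acceptable.

Forward: G+C = 8, N = 23 → Tm = 64.9 + 41·(8 − 16.4)/23 = 49.9°C.
Reverse: G+C = 15, N = 23 → Tm = 64.9 + 41·(15 − 16.4)/23 = 62.4°C.
|ΔTm| = |49.9 − 62.4| = 12.5°C, > 3.8°C.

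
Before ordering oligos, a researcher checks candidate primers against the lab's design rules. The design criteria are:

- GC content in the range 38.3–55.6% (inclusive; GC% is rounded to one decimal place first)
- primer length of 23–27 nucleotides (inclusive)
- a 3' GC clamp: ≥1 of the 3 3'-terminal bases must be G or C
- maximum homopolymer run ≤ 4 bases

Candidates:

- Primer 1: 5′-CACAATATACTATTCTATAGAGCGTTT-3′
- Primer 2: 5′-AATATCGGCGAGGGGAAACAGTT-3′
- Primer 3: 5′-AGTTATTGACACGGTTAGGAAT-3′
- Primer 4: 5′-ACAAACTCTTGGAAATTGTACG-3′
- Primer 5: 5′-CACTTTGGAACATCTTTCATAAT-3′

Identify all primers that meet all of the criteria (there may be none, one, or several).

Primer 2 only.

Primer 1 (27 nt, A=9 T=10 G=3 C=5): GC 8/27 = 29.6%, outside 38.3–55.6% ✗; length 27 ✓; 3' end TTT has 0 G/C, need ≥1 ✗; longest run = 3 ✓ — fails.
Primer 2 (23 nt, A=8 T=4 G=8 C=3): GC 11/23 = 47.8% ✓; length 23 ✓; 3' end GTT has 1 G/C ✓; longest run = 4 ✓ — passes.
Primer 3 (22 nt, A=7 T=7 G=6 C=2): GC 8/22 = 36.4%, outside 38.3–55.6% ✗; length 22, outside 23–27 ✗; 3' end AAT has 0 G/C, need ≥1 ✗; longest run = 2 ✓ — fails.
Primer 4 (22 nt, A=8 T=6 G=4 C=4): GC 8/22 = 36.4%, outside 38.3–55.6% ✗; length 22, outside 23–27 ✗; 3' end ACG has 2 G/C ✓; longest run = 3 ✓ — fails.
Primer 5 (23 nt, A=7 T=9 G=2 C=5): GC 7/23 = 30.4%, outside 38.3–55.6% ✗; length 23 ✓; 3' end AAT has 0 G/C, need ≥1 ✗; longest run = 3 ✓ — fails.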